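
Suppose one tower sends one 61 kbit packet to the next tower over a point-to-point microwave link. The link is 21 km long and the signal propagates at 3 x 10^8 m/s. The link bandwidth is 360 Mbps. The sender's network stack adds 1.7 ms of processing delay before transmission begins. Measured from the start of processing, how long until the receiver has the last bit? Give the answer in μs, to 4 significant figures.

1939 μs

L = 61000 bits.
Transmission delay = L/R = 61000 / 360000000 = 169.444 μs.
Propagation delay = d/s = 21000 m / 300000000 m/s = 70 μs.
Plus processing delay 1.7 ms = 1700 μs.
Total = 1939 μs.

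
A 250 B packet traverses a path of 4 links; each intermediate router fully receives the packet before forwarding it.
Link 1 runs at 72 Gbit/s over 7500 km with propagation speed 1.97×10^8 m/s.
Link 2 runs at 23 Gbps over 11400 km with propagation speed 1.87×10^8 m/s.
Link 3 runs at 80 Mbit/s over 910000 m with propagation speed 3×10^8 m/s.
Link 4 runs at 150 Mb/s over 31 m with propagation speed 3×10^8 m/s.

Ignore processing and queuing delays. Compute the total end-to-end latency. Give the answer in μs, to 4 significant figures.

102100 μs

L = 250 × 8 = 2000 bits.
Transmission delays (L/R per hop): 0.0277778, 0.0869565, 25, 13.3333 μs; sum = 38.4481 μs.
Propagation delays (d/s per hop): 38071.1, 60962.6, 3033.33, 0.103333 μs; sum = 102067 μs.
End-to-end = 102100 μs.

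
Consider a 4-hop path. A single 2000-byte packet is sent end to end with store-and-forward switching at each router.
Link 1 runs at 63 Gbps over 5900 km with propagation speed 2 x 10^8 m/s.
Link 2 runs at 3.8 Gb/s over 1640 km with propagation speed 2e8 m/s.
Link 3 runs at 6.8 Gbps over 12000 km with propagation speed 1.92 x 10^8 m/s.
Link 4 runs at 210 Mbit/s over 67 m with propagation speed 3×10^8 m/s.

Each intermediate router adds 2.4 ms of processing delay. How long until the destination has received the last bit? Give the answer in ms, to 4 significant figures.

107.5 ms

L = 2000 × 8 = 16000 bits.
Transmission delays (L/R per hop): 0.000253968, 0.00421053, 0.00235294, 0.0761905 ms; sum = 0.0830079 ms.
Propagation delays (d/s per hop): 29.5, 8.2, 62.5, 0.000223333 ms; sum = 100.2 ms.
Processing at 3 router(s): 3 × 2.4 ms = 7.2 ms.
End-to-end = 107.5 ms.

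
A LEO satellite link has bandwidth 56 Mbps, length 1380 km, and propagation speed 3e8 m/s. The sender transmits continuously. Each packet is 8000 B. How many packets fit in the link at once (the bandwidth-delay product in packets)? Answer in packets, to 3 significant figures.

Propagation delay = 1380000 / 300000000 = 0.0046 s.
BDP = R × t_prop = 56000000 × 0.0046 = 257600 bits.
In packets of 64000 bits: 4.03 packets.

4.03 packets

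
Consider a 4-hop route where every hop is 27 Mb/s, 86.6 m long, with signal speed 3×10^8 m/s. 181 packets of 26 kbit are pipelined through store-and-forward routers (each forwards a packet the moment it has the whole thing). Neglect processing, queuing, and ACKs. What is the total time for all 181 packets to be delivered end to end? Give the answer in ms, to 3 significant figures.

177 ms

Per-hop transmission t_tx = L/R = 26000/27000000 = 0.962963 ms.
Per-hop propagation t_prop = 86.6/300000000 = 0.000288667 ms.
Pipeline fill: first packet needs 4·t_tx to clear all hops; remaining 180 packets each add one t_tx.
Total = (4+181-1)·t_tx + 4·t_prop = 184·0.962963 + 4·0.000288667 = 177 ms.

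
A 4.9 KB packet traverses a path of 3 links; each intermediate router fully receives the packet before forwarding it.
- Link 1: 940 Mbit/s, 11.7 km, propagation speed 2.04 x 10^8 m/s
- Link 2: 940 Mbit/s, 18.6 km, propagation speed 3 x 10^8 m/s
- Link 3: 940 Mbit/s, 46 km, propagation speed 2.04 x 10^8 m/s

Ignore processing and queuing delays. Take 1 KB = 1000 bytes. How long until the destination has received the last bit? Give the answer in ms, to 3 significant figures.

0.470 ms

L = 39200 bits.
Transmission delay per hop = L/R = 39200/940000000 = 0.0417021 ms; 3 hops → 0.125106 ms.
Propagation delays (d/s per hop): 0.0573529, 0.062, 0.22549 ms; sum = 0.344843 ms.
End-to-end = 0.470 ms.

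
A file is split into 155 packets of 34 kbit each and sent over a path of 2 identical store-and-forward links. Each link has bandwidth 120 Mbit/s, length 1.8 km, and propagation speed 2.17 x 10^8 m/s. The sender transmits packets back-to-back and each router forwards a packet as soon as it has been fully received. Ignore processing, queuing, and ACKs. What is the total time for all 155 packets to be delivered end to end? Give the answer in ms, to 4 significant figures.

Per-hop transmission t_tx = L/R = 34000/120000000 = 0.283333 ms.
Per-hop propagation t_prop = 1800/217000000 = 0.00829493 ms.
Pipeline fill: first packet needs 2·t_tx to clear all hops; remaining 154 packets each add one t_tx.
Total = (2+155-1)·t_tx + 2·t_prop = 156·0.283333 + 2·0.00829493 = 44.22 ms.

44.22 ms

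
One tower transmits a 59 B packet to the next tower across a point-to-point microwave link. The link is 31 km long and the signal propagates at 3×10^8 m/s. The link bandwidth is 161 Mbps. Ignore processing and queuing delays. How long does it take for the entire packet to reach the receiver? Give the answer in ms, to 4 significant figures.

0.1063 ms

L = 59 × 8 = 472 bits.
Transmission delay = L/R = 472 / 161000000 = 0.00293168 ms.
Propagation delay = d/s = 31000 m / 300000000 m/s = 0.103333 ms.
Total = 0.1063 ms.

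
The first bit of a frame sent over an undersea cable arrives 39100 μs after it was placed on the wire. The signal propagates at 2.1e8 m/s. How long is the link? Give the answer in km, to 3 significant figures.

d = s × t_prop = 210000000 × 0.0391 = 8210 km.

8210 km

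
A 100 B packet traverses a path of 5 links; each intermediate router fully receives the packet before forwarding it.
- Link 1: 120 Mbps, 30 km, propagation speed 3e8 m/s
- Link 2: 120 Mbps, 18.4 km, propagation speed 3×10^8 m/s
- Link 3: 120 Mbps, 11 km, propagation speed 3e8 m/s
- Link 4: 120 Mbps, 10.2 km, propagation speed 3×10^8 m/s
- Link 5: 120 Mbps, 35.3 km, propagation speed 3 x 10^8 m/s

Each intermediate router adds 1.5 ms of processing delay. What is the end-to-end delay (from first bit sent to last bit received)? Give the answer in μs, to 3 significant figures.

L = 100 × 8 = 800 bits.
Transmission delay per hop = L/R = 800/120000000 = 6.66667 μs; 5 hops → 33.3333 μs.
Propagation delays (d/s per hop): 100, 61.3333, 36.6667, 34, 117.667 μs; sum = 349.667 μs.
Processing at 4 router(s): 4 × 1.5 ms = 6000 μs.
End-to-end = 6380 μs.

6380 μs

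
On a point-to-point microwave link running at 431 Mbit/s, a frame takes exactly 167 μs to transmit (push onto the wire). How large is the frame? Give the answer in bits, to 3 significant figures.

L = R × t_tx = 431000000 b/s × 0.000167 s = 71977 bits.

72000 bits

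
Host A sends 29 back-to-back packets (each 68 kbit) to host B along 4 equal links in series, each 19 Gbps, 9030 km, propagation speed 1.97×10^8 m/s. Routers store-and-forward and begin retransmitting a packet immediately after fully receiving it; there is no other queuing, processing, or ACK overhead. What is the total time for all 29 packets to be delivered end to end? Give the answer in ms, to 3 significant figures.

183 ms

Per-hop transmission t_tx = L/R = 68000/19000000000 = 0.00357895 ms.
Per-hop propagation t_prop = 9030000/197000000 = 45.8376 ms.
Pipeline fill: first packet needs 4·t_tx to clear all hops; remaining 28 packets each add one t_tx.
Total = (4+29-1)·t_tx + 4·t_prop = 32·0.00357895 + 4·45.8376 = 183 ms.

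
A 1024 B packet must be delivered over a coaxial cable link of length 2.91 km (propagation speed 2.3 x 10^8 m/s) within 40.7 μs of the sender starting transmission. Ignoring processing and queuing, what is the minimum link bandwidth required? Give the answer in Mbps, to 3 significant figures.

292 Mbps

L = 8192 bits.
Propagation delay = 2910 / 2.3e+08 = 12.6522 μs.
Transmission budget = 40.7 − 12.6522 = 28.0478 μs.
R ≥ L / t_tx = 8192 bits / 2.80478e-05 s = 292 Mbps.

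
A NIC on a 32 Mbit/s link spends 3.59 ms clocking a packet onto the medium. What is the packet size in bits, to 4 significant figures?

114900 bits

L = R × t_tx = 32000000 b/s × 0.00359 s = 114880 bits.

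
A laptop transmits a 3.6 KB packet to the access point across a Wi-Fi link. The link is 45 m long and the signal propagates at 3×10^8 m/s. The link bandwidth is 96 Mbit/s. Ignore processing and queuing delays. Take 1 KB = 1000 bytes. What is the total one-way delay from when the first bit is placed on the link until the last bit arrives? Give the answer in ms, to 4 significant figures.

0.3002 ms

L = 28800 bits.
Transmission delay = L/R = 28800 / 96000000 = 0.3 ms.
Propagation delay = d/s = 45 m / 300000000 m/s = 0.00015 ms.
Total = 0.3002 ms.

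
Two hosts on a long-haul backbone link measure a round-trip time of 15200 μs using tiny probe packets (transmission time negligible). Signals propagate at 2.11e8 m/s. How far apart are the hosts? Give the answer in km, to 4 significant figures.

1604 km

One-way propagation = RTT/2 = 7600 μs.
d = s × t = 211000000 × 0.0076 = 1604 km.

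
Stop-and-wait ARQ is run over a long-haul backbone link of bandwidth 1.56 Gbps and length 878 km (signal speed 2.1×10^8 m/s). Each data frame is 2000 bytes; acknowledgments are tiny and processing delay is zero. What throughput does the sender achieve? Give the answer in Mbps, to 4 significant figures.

t_tx = L/R = 16000/1560000000 = 1.02564e-05 s.
t_prop = 878000/210000000 = 0.00418095 s; RTT = 0.0083619 s.
Cycle = t_tx + RTT = 0.00837216 s.
Throughput = L / cycle = 16000 / 0.00837216 = 1.911 Mbps.

1.911 Mbps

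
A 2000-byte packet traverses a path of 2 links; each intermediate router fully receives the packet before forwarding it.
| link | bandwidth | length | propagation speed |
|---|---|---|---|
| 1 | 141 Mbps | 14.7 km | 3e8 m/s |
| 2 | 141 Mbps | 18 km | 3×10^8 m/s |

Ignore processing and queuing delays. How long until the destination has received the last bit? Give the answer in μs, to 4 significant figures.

L = 2000 × 8 = 16000 bits.
Transmission delay per hop = L/R = 16000/141000000 = 113.475 μs; 2 hops → 226.95 μs.
Propagation delays (d/s per hop): 49, 60 μs; sum = 109 μs.
End-to-end = 336.0 μs.

336.0 μs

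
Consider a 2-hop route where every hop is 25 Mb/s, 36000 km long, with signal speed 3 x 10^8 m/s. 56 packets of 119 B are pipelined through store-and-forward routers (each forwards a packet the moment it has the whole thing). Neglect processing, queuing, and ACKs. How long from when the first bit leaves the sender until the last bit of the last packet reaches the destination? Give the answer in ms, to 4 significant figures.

Per-hop transmission t_tx = L/R = 952/25000000 = 0.03808 ms.
Per-hop propagation t_prop = 36000000/300000000 = 120 ms.
Pipeline fill: first packet needs 2·t_tx to clear all hops; remaining 55 packets each add one t_tx.
Total = (2+56-1)·t_tx + 2·t_prop = 57·0.03808 + 2·120 = 242.2 ms.

242.2 ms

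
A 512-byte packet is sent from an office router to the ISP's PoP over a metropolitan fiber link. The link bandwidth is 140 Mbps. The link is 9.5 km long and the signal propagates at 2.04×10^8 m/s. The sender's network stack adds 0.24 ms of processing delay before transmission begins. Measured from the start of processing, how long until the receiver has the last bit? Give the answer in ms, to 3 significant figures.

L = 512 × 8 = 4096 bits.
Transmission delay = L/R = 4096 / 140000000 = 0.0292571 ms.
Propagation delay = d/s = 9500 m / 204000000 m/s = 0.0465686 ms.
Plus processing delay 0.24 ms = 0.24 ms.
Total = 0.316 ms.

0.316 ms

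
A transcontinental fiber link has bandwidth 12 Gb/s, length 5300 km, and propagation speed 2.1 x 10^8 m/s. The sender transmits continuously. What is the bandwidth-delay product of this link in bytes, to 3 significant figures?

Propagation delay = 5300000 / 210000000 = 0.0252381 s.
BDP = R × t_prop = 12000000000 × 0.0252381 = 302857000 bits.
In bytes: 302857000/8 = 37900000 bytes.

37900000 bytes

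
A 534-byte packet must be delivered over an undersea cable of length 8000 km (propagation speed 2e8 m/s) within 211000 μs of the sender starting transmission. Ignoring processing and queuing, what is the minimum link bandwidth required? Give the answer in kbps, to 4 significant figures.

L = 4272 bits.
Propagation delay = 8000000 / 200000000 = 40000 μs.
Transmission budget = 211000 − 40000 = 171000 μs.
R ≥ L / t_tx = 4272 bits / 0.171 s = 24.98 kbps.

24.98 kbps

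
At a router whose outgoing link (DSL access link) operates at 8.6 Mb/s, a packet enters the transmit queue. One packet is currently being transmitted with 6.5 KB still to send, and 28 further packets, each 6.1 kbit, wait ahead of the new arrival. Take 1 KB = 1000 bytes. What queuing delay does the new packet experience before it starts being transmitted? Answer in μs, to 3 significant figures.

25900 μs

Each queued packet: L/R = 6100/8600000 = 709.302 μs.
28 queued → 19860.5 μs.
Plus remaining 52000 bits of current packet: 6046.51 μs.
Queuing delay = 25900 μs.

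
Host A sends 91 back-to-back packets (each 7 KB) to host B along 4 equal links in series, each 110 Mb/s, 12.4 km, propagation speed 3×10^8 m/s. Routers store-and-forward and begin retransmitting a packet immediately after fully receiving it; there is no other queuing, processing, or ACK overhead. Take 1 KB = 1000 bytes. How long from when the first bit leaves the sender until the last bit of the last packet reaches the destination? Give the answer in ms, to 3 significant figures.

48.0 ms

Per-hop transmission t_tx = L/R = 56000/110000000 = 0.509091 ms.
Per-hop propagation t_prop = 12400/300000000 = 0.0413333 ms.
Pipeline fill: first packet needs 4·t_tx to clear all hops; remaining 90 packets each add one t_tx.
Total = (4+91-1)·t_tx + 4·t_prop = 94·0.509091 + 4·0.0413333 = 48.0 ms.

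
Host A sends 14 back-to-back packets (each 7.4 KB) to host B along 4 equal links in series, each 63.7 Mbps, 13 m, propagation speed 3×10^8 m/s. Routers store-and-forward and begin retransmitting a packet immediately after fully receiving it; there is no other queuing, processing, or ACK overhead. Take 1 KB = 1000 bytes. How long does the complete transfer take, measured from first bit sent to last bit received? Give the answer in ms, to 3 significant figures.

15.8 ms

Per-hop transmission t_tx = L/R = 59200/63700000 = 0.929356 ms.
Per-hop propagation t_prop = 13/300000000 = 4.33333e-05 ms.
Pipeline fill: first packet needs 4·t_tx to clear all hops; remaining 13 packets each add one t_tx.
Total = (4+14-1)·t_tx + 4·t_prop = 17·0.929356 + 4·4.33333e-05 = 15.8 ms.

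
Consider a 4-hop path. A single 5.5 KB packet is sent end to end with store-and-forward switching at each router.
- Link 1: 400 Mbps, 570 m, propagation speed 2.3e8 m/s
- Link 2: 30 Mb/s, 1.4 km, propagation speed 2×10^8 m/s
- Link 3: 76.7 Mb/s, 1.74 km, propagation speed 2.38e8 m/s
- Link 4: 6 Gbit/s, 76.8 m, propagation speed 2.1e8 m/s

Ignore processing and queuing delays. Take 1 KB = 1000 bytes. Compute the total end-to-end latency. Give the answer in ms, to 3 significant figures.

2.17 ms

L = 44000 bits.
Transmission delays (L/R per hop): 0.11, 1.46667, 0.573664, 0.00733333 ms; sum = 2.15766 ms.
Propagation delays (d/s per hop): 0.00247826, 0.007, 0.00731092, 0.000365714 ms; sum = 0.0171549 ms.
End-to-end = 2.17 ms.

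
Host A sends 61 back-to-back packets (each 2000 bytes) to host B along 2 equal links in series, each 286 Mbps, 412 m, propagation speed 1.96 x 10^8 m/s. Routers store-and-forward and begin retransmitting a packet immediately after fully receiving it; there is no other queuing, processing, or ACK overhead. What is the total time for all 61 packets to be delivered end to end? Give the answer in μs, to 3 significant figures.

Per-hop transmission t_tx = L/R = 16000/286000000 = 55.9441 μs.
Per-hop propagation t_prop = 412/196000000 = 2.10204 μs.
Pipeline fill: first packet needs 2·t_tx to clear all hops; remaining 60 packets each add one t_tx.
Total = (2+61-1)·t_tx + 2·t_prop = 62·55.9441 + 2·2.10204 = 3470 μs.

3470 μs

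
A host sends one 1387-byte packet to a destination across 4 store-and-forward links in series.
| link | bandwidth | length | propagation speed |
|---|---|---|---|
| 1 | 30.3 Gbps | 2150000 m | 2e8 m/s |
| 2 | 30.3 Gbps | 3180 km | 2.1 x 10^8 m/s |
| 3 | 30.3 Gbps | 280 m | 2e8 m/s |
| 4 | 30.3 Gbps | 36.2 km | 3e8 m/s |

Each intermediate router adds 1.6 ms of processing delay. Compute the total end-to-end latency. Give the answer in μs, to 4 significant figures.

L = 1387 × 8 = 11096 bits.
Transmission delay per hop = L/R = 11096/30300000000 = 0.366205 μs; 4 hops → 1.46482 μs.
Propagation delays (d/s per hop): 10750, 15142.9, 1.4, 120.667 μs; sum = 26014.9 μs.
Processing at 3 router(s): 3 × 1.6 ms = 4800 μs.
End-to-end = 30820 μs.

30820 μs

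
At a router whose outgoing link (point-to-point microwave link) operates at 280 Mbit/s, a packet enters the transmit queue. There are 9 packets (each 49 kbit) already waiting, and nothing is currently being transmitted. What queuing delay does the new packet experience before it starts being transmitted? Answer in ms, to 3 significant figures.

1.58 ms

Each queued packet: L/R = 49000/280000000 = 0.175 ms.
9 queued → 1.575 ms.
Queuing delay = 1.58 ms.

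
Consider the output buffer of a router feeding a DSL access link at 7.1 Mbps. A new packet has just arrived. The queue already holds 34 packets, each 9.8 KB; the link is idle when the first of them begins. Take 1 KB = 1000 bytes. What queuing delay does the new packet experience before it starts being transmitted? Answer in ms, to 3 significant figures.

Each queued packet: L/R = 78400/7100000 = 11.0423 ms.
34 queued → 375.437 ms.
Queuing delay = 375 ms.

375 ms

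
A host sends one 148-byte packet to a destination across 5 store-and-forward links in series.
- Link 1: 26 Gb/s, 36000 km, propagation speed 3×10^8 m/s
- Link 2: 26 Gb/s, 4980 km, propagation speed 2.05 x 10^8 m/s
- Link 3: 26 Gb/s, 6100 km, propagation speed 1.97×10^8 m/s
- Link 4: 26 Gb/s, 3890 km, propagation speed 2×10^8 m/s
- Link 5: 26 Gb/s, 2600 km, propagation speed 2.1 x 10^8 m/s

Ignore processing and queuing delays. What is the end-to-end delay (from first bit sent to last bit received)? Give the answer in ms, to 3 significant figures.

207 ms

L = 148 × 8 = 1184 bits.
Transmission delay per hop = L/R = 1184/26000000000 = 4.55385e-05 ms; 5 hops → 0.000227692 ms.
Propagation delays (d/s per hop): 120, 24.2927, 30.9645, 19.45, 12.381 ms; sum = 207.088 ms.
End-to-end = 207 ms.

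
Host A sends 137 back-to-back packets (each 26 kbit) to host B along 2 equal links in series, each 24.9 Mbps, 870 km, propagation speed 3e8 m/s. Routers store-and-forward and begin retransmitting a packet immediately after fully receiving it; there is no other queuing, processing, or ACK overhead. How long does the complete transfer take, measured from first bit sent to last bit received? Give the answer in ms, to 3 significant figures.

Per-hop transmission t_tx = L/R = 26000/24900000 = 1.04418 ms.
Per-hop propagation t_prop = 870000/300000000 = 2.9 ms.
Pipeline fill: first packet needs 2·t_tx to clear all hops; remaining 136 packets each add one t_tx.
Total = (2+137-1)·t_tx + 2·t_prop = 138·1.04418 + 2·2.9 = 150 ms.

150 ms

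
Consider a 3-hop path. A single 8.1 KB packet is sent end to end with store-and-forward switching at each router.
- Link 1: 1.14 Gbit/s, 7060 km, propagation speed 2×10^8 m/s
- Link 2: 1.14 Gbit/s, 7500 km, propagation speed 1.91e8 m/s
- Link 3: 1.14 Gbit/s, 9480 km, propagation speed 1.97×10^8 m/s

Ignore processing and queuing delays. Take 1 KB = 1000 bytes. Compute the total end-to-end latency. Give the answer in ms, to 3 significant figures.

123 ms

L = 64800 bits.
Transmission delay per hop = L/R = 64800/1140000000 = 0.0568421 ms; 3 hops → 0.170526 ms.
Propagation delays (d/s per hop): 35.3, 39.267, 48.1218 ms; sum = 122.689 ms.
End-to-end = 123 ms.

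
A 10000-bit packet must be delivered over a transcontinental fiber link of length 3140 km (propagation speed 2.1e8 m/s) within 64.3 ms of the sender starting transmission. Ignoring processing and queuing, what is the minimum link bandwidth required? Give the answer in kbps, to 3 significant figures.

Propagation delay = 3140000 / 210000000 = 14.9524 ms.
Transmission budget = 64.3 − 14.9524 = 49.3476 ms.
R ≥ L / t_tx = 10000 bits / 0.0493476 s = 203 kbps.

203 kbps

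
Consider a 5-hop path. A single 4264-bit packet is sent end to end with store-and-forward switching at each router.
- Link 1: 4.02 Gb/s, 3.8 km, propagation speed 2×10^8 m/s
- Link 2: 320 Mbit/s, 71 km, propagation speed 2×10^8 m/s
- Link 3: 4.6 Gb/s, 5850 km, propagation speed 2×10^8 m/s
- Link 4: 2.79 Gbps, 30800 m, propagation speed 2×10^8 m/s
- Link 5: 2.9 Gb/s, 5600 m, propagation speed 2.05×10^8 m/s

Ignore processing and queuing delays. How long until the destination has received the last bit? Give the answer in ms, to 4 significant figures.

29.82 ms

Transmission delays (L/R per hop): 0.0010607, 0.013325, 0.000926957, 0.00152832, 0.00147034 ms; sum = 0.0183113 ms.
Propagation delays (d/s per hop): 0.019, 0.355, 29.25, 0.154, 0.0273171 ms; sum = 29.8053 ms.
End-to-end = 29.82 ms.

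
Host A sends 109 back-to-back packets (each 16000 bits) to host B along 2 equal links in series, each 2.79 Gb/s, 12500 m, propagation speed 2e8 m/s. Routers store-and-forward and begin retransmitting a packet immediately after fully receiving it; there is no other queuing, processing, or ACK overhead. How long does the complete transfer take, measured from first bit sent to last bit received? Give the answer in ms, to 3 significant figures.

Per-hop transmission t_tx = L/R = 16000/2790000000 = 0.00573477 ms.
Per-hop propagation t_prop = 12500/200000000 = 0.0625 ms.
Pipeline fill: first packet needs 2·t_tx to clear all hops; remaining 108 packets each add one t_tx.
Total = (2+109-1)·t_tx + 2·t_prop = 110·0.00573477 + 2·0.0625 = 0.756 ms.

0.756 ms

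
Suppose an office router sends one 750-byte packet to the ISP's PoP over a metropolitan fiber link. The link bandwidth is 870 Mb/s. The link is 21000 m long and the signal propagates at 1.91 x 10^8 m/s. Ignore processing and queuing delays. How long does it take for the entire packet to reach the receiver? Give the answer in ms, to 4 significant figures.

0.1168 ms

L = 750 × 8 = 6000 bits.
Transmission delay = L/R = 6000 / 870000000 = 0.00689655 ms.
Propagation delay = d/s = 21000 m / 191000000 m/s = 0.109948 ms.
Total = 0.1168 ms.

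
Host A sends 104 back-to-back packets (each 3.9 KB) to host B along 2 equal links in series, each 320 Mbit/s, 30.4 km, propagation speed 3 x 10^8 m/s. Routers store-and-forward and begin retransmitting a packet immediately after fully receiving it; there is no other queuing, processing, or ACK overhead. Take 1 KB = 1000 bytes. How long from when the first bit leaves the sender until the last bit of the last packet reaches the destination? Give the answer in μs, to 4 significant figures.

Per-hop transmission t_tx = L/R = 31200/320000000 = 97.5 μs.
Per-hop propagation t_prop = 30400/300000000 = 101.333 μs.
Pipeline fill: first packet needs 2·t_tx to clear all hops; remaining 103 packets each add one t_tx.
Total = (2+104-1)·t_tx + 2·t_prop = 105·97.5 + 2·101.333 = 10440 μs.

10440 μs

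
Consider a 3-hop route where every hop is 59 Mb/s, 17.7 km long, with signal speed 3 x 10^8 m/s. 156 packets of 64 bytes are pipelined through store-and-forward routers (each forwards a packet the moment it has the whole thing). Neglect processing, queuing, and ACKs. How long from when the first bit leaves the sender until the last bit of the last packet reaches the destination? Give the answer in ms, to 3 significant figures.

1.55 ms

Per-hop transmission t_tx = L/R = 512/59000000 = 0.00867797 ms.
Per-hop propagation t_prop = 17700/300000000 = 0.059 ms.
Pipeline fill: first packet needs 3·t_tx to clear all hops; remaining 155 packets each add one t_tx.
Total = (3+156-1)·t_tx + 3·t_prop = 158·0.00867797 + 3·0.059 = 1.55 ms.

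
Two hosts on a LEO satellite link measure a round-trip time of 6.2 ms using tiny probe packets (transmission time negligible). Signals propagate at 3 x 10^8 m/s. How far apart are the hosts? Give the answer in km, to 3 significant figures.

One-way propagation = RTT/2 = 3.1 ms.
d = s × t = 300000000 × 0.0031 = 930 km.

930 km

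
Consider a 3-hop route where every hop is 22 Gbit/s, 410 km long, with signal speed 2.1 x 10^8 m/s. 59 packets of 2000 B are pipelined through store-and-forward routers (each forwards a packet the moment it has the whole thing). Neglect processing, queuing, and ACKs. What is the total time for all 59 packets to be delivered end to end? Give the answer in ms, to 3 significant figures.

Per-hop transmission t_tx = L/R = 16000/22000000000 = 0.000727273 ms.
Per-hop propagation t_prop = 410000/210000000 = 1.95238 ms.
Pipeline fill: first packet needs 3·t_tx to clear all hops; remaining 58 packets each add one t_tx.
Total = (3+59-1)·t_tx + 3·t_prop = 61·0.000727273 + 3·1.95238 = 5.90 ms.

5.90 ms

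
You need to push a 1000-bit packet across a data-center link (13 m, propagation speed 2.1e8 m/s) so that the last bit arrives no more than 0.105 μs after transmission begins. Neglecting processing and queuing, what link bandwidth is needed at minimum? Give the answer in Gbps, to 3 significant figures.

Propagation delay = 13 / 210000000 = 0.0619048 μs.
Transmission budget = 0.105 − 0.0619048 = 0.0430952 μs.
R ≥ L / t_tx = 1000 bits / 4.30952e-08 s = 23.2 Gbps.

23.2 Gbps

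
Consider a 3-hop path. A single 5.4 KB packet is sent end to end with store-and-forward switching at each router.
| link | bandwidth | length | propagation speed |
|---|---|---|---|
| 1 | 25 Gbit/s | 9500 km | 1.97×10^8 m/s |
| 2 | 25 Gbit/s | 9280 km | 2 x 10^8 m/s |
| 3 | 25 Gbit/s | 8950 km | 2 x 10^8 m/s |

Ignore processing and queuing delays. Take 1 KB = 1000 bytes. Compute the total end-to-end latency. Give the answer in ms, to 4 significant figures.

139.4 ms

L = 43200 bits.
Transmission delay per hop = L/R = 43200/25000000000 = 0.001728 ms; 3 hops → 0.005184 ms.
Propagation delays (d/s per hop): 48.2234, 46.4, 44.75 ms; sum = 139.373 ms.
End-to-end = 139.4 ms.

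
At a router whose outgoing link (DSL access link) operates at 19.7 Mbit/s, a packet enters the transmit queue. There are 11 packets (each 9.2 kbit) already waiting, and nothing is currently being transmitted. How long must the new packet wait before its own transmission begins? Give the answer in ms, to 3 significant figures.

Each queued packet: L/R = 9200/19700000 = 0.467005 ms.
11 queued → 5.13706 ms.
Queuing delay = 5.14 ms.

5.14 ms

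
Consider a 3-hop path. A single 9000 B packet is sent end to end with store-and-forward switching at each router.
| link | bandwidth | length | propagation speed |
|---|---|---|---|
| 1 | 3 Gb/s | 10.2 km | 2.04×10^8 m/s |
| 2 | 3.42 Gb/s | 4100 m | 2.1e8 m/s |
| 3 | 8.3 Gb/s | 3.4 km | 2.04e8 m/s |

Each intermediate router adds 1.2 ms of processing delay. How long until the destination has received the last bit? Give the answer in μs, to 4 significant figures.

2540 μs

L = 9000 × 8 = 72000 bits.
Transmission delays (L/R per hop): 24, 21.0526, 8.6747 μs; sum = 53.7273 μs.
Propagation delays (d/s per hop): 50, 19.5238, 16.6667 μs; sum = 86.1905 μs.
Processing at 2 router(s): 2 × 1.2 ms = 2400 μs.
End-to-end = 2540 μs.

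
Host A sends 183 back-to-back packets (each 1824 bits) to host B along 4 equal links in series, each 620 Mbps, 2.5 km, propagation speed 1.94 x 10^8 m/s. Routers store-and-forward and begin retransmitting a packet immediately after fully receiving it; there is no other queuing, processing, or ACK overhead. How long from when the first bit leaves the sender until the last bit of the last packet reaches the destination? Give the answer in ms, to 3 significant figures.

Per-hop transmission t_tx = L/R = 1824/620000000 = 0.00294194 ms.
Per-hop propagation t_prop = 2500/194000000 = 0.0128866 ms.
Pipeline fill: first packet needs 4·t_tx to clear all hops; remaining 182 packets each add one t_tx.
Total = (4+183-1)·t_tx + 4·t_prop = 186·0.00294194 + 4·0.0128866 = 0.599 ms.

0.599 ms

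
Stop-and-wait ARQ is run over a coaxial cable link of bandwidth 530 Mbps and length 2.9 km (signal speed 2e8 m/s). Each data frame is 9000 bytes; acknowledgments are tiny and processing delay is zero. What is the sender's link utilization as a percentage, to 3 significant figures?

82.4 %

t_tx = L/R = 72000/530000000 = 0.000135849 s.
t_prop = 2900/200000000 = 1.45e-05 s; RTT = 2.9e-05 s.
Cycle = t_tx + RTT = 0.000164849 s.
Utilization = t_tx / cycle = 0.000135849/0.000164849 = 82.4 %.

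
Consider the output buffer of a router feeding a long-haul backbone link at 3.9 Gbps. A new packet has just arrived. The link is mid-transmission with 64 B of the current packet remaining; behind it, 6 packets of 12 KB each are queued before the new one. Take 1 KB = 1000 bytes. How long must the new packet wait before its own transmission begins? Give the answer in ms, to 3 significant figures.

Each queued packet: L/R = 96000/3900000000 = 0.0246154 ms.
6 queued → 0.147692 ms.
Plus remaining 512 bits of current packet: 0.000131282 ms.
Queuing delay = 0.148 ms.

0.148 ms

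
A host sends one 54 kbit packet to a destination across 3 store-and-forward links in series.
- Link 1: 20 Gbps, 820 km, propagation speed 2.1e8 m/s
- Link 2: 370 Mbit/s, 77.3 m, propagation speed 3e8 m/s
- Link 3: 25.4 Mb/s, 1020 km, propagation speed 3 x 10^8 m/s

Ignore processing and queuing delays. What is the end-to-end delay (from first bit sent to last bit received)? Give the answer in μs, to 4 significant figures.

9580 μs

L = 54000 bits.
Transmission delays (L/R per hop): 2.7, 145.946, 2125.98 μs; sum = 2274.63 μs.
Propagation delays (d/s per hop): 3904.76, 0.257667, 3400 μs; sum = 7305.02 μs.
End-to-end = 9580 μs.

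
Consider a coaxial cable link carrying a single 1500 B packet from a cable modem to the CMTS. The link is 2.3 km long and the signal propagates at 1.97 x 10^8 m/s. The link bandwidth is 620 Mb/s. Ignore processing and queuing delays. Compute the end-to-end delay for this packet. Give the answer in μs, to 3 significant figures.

31.0 μs

L = 1500 × 8 = 12000 bits.
Transmission delay = L/R = 12000 / 620000000 = 19.3548 μs.
Propagation delay = d/s = 2300 m / 197000000 m/s = 11.6751 μs.
Total = 31.0 μs.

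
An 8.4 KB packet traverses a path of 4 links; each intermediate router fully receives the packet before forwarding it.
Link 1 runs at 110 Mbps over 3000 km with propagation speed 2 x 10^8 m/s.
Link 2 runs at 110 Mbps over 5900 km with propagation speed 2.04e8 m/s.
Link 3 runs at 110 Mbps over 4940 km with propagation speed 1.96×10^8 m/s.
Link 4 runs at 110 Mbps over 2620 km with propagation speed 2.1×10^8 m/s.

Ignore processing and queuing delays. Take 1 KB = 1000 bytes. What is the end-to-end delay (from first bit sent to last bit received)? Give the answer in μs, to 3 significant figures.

84000 μs

L = 67200 bits.
Transmission delay per hop = L/R = 67200/110000000 = 610.909 μs; 4 hops → 2443.64 μs.
Propagation delays (d/s per hop): 15000, 28921.6, 25204.1, 12476.2 μs; sum = 81601.8 μs.
End-to-end = 84000 μs.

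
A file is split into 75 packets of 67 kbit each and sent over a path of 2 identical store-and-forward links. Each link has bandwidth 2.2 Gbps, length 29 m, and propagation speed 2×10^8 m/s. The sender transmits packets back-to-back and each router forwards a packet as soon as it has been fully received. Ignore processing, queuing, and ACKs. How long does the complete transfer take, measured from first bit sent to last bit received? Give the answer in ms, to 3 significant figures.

Per-hop transmission t_tx = L/R = 67000/2200000000 = 0.0304545 ms.
Per-hop propagation t_prop = 29/200000000 = 0.000145 ms.
Pipeline fill: first packet needs 2·t_tx to clear all hops; remaining 74 packets each add one t_tx.
Total = (2+75-1)·t_tx + 2·t_prop = 76·0.0304545 + 2·0.000145 = 2.31 ms.

2.31 ms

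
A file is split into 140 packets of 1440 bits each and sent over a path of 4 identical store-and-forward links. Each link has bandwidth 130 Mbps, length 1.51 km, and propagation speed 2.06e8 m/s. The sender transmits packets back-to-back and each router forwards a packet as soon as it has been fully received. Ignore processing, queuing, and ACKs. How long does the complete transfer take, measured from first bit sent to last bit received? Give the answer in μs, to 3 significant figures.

1610 μs

Per-hop transmission t_tx = L/R = 1440/130000000 = 11.0769 μs.
Per-hop propagation t_prop = 1510/206000000 = 7.3301 μs.
Pipeline fill: first packet needs 4·t_tx to clear all hops; remaining 139 packets each add one t_tx.
Total = (4+140-1)·t_tx + 4·t_prop = 143·11.0769 + 4·7.3301 = 1610 μs.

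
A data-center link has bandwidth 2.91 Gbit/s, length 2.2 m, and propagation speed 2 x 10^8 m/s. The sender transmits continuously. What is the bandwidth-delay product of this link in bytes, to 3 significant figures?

Propagation delay = 2.2 / 200000000 = 1.1e-08 s.
BDP = R × t_prop = 2910000000 × 1.1e-08 = 32.01 bits.
In bytes: 32.01/8 = 4.00 bytes.

4.00 bytes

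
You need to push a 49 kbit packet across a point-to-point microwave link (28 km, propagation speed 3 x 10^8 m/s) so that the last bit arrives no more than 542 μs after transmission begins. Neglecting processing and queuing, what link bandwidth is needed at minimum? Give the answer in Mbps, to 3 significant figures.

Propagation delay = 28000 / 300000000 = 93.3333 μs.
Transmission budget = 542 − 93.3333 = 448.667 μs.
R ≥ L / t_tx = 49000 bits / 0.000448667 s = 109 Mbps.

109 Mbps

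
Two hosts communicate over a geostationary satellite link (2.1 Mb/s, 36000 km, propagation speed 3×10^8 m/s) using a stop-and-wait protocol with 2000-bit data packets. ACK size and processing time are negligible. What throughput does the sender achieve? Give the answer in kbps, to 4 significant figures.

8.300 kbps

t_tx = L/R = 2000/2100000 = 0.000952381 s.
t_prop = 36000000/300000000 = 0.12 s; RTT = 0.24 s.
Cycle = t_tx + RTT = 0.240952 s.
Throughput = L / cycle = 2000 / 0.240952 = 8.300 kbps.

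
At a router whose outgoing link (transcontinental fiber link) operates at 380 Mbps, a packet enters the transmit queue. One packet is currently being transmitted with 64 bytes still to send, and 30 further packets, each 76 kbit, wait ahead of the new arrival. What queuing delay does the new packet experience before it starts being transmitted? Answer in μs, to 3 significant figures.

6000 μs

Each queued packet: L/R = 76000/380000000 = 200 μs.
30 queued → 6000 μs.
Plus remaining 512 bits of current packet: 1.34737 μs.
Queuing delay = 6000 μs.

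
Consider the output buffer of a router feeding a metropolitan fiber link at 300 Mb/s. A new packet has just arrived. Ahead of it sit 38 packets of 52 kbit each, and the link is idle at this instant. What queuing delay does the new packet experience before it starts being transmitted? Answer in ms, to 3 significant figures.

Each queued packet: L/R = 52000/300000000 = 0.173333 ms.
38 queued → 6.58667 ms.
Queuing delay = 6.59 ms.

6.59 ms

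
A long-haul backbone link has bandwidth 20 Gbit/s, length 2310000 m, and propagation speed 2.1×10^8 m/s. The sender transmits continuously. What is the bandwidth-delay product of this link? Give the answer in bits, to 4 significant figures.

Propagation delay = 2310000 / 210000000 = 0.011 s.
BDP = R × t_prop = 20000000000 × 0.011 = 220000000 bits.

220000000 bits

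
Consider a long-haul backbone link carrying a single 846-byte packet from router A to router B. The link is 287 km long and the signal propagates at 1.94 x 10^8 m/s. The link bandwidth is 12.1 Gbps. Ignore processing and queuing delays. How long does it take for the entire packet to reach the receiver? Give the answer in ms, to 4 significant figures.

1.480 ms

L = 846 × 8 = 6768 bits.
Transmission delay = L/R = 6768 / 12100000000 = 0.000559339 ms.
Propagation delay = d/s = 287000 m / 194000000 m/s = 1.47938 ms.
Total = 1.480 ms.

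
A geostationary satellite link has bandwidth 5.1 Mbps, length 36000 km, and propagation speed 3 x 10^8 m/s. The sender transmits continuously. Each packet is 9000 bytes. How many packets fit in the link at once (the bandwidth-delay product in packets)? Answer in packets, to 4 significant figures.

Propagation delay = 36000000 / 300000000 = 0.12 s.
BDP = R × t_prop = 5100000 × 0.12 = 612000 bits.
In packets of 72000 bits: 8.500 packets.

8.500 packets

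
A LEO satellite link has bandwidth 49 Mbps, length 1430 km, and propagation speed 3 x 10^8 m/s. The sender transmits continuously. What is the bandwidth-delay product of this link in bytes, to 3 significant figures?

Propagation delay = 1430000 / 300000000 = 0.00476667 s.
BDP = R × t_prop = 49000000 × 0.00476667 = 233567 bits.
In bytes: 233567/8 = 29200 bytes.

29200 bytes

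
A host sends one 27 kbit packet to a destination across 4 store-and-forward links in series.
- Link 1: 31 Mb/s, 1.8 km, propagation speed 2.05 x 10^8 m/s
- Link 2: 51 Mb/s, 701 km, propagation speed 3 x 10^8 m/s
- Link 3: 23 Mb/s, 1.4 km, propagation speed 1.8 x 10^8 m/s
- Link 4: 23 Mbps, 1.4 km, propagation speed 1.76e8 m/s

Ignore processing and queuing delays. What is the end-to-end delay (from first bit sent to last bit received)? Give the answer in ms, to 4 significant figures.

6.109 ms

L = 27000 bits.
Transmission delays (L/R per hop): 0.870968, 0.529412, 1.17391, 1.17391 ms; sum = 3.74821 ms.
Propagation delays (d/s per hop): 0.00878049, 2.33667, 0.00777778, 0.00795455 ms; sum = 2.36118 ms.
End-to-end = 6.109 ms.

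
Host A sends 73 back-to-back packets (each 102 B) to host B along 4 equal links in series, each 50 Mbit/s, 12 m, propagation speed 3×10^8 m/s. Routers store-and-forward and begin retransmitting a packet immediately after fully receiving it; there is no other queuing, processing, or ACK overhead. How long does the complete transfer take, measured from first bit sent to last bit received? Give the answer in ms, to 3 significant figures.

Per-hop transmission t_tx = L/R = 816/50000000 = 0.01632 ms.
Per-hop propagation t_prop = 12/300000000 = 4e-05 ms.
Pipeline fill: first packet needs 4·t_tx to clear all hops; remaining 72 packets each add one t_tx.
Total = (4+73-1)·t_tx + 4·t_prop = 76·0.01632 + 4·4e-05 = 1.24 ms.

1.24 ms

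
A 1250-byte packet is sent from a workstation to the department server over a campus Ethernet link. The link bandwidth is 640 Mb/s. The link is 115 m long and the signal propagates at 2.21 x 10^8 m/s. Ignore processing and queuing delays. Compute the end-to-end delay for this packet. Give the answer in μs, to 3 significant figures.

L = 1250 × 8 = 10000 bits.
Transmission delay = L/R = 10000 / 640000000 = 15.625 μs.
Propagation delay = d/s = 115 m / 221000000 m/s = 0.520362 μs.
Total = 16.1 μs.

16.1 μs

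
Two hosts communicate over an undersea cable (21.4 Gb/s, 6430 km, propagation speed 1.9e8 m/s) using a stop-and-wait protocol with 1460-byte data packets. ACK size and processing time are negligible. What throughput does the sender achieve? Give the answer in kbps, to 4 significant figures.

t_tx = L/R = 11680/21400000000 = 5.45794e-07 s.
t_prop = 6430000/190000000 = 0.0338421 s; RTT = 0.0676842 s.
Cycle = t_tx + RTT = 0.0676848 s.
Throughput = L / cycle = 11680 / 0.0676848 = 172.6 kbps.

172.6 kbps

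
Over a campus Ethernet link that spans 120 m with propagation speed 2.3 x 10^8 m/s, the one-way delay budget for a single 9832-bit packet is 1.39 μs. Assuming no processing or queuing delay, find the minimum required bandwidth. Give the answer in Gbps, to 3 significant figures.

Propagation delay = 120 / 2.3e+08 = 0.521739 μs.
Transmission budget = 1.39 − 0.521739 = 0.868261 μs.
R ≥ L / t_tx = 9832 bits / 8.68261e-07 s = 11.3 Gbps.

11.3 Gbps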